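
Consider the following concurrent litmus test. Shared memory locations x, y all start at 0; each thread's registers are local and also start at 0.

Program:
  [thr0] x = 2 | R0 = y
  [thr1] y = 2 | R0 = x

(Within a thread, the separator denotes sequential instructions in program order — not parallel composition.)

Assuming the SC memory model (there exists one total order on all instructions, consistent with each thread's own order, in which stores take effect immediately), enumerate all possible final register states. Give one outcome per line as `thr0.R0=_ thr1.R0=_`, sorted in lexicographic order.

outcome vector order: (thr0.R0,thr1.R0)
|SC outcomes| = 3

thr0.R0=0 thr1.R0=2
thr0.R0=2 thr1.R0=0
thr0.R0=2 thr1.R0=2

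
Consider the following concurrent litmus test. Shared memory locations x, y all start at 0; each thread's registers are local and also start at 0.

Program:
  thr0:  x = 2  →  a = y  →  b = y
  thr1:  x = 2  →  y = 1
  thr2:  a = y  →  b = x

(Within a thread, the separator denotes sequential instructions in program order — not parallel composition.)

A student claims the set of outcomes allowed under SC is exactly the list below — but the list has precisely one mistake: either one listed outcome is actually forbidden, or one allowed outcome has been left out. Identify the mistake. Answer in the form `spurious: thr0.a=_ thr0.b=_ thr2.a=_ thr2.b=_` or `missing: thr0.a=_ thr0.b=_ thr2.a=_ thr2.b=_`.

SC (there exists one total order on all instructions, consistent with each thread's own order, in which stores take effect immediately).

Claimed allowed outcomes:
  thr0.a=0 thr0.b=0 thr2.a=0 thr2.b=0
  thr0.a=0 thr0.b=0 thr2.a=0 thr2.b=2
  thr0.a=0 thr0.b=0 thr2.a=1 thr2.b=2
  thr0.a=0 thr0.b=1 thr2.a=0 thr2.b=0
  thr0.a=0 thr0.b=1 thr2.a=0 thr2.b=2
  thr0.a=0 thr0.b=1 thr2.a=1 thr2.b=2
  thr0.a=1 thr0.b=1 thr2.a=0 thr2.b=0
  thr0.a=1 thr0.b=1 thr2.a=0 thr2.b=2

outcome vector order: (thr0.a,thr0.b,thr2.a,thr2.b)
SC (9): (0,0,0,0); (0,0,0,2); (0,0,1,2); (0,1,0,0); (0,1,0,2); (0,1,1,2); (1,1,0,0); (1,1,0,2); (1,1,1,2)
SC∖claimed = {(1,1,1,2)}

missing: thr0.a=1 thr0.b=1 thr2.a=1 thr2.b=2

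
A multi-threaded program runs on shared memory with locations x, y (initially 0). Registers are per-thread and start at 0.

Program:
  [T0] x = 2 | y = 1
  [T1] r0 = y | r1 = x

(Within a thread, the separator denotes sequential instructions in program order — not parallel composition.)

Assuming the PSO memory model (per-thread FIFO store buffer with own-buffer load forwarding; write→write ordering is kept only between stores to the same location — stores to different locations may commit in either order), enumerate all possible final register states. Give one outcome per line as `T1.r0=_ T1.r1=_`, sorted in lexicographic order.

T1.r0=0 T1.r1=0
T1.r0=0 T1.r1=2
T1.r0=1 T1.r1=0
T1.r0=1 T1.r1=2

outcome vector order: (T1.r0,T1.r1)
|PSO outcomes| = 4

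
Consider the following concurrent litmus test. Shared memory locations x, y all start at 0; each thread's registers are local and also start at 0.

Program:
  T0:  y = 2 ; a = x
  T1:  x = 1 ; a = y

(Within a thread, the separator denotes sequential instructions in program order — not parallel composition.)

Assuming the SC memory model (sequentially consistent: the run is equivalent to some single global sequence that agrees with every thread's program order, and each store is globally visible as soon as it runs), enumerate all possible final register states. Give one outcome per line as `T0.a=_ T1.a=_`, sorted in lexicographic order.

T0.a=0 T1.a=2
T0.a=1 T1.a=0
T0.a=1 T1.a=2

outcome vector order: (T0.a,T1.a)
|SC outcomes| = 3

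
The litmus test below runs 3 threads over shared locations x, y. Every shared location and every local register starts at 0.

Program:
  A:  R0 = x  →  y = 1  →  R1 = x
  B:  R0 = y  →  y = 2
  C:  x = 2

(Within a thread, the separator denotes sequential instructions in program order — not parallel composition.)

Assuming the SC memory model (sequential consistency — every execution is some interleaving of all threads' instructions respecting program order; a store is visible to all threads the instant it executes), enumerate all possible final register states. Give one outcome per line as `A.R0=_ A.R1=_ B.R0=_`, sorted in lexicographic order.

outcome vector order: (A.R0,A.R1,B.R0)
|SC outcomes| = 6

A.R0=0 A.R1=0 B.R0=0
A.R0=0 A.R1=0 B.R0=1
A.R0=0 A.R1=2 B.R0=0
A.R0=0 A.R1=2 B.R0=1
A.R0=2 A.R1=2 B.R0=0
A.R0=2 A.R1=2 B.R0=1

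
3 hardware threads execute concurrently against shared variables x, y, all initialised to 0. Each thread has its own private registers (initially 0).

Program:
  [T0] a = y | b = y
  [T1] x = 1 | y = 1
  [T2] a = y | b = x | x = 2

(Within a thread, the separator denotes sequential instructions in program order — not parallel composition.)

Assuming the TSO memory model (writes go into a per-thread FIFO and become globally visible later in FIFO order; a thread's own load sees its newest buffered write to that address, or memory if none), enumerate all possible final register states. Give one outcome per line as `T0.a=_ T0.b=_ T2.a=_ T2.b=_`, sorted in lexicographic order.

outcome vector order: (T0.a,T0.b,T2.a,T2.b)
|TSO outcomes| = 9

T0.a=0 T0.b=0 T2.a=0 T2.b=0
T0.a=0 T0.b=0 T2.a=0 T2.b=1
T0.a=0 T0.b=0 T2.a=1 T2.b=1
T0.a=0 T0.b=1 T2.a=0 T2.b=0
T0.a=0 T0.b=1 T2.a=0 T2.b=1
T0.a=0 T0.b=1 T2.a=1 T2.b=1
T0.a=1 T0.b=1 T2.a=0 T2.b=0
T0.a=1 T0.b=1 T2.a=0 T2.b=1
T0.a=1 T0.b=1 T2.a=1 T2.b=1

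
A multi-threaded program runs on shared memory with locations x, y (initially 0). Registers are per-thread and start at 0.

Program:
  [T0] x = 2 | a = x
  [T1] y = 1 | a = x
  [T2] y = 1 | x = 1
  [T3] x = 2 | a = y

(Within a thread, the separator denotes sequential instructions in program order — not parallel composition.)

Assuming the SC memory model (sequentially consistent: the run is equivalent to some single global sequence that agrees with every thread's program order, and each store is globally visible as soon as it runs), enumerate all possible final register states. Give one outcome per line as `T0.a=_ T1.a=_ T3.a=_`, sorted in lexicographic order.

T0.a=1 T1.a=0 T3.a=1
T0.a=1 T1.a=1 T3.a=0
T0.a=1 T1.a=1 T3.a=1
T0.a=1 T1.a=2 T3.a=0
T0.a=1 T1.a=2 T3.a=1
T0.a=2 T1.a=0 T3.a=1
T0.a=2 T1.a=1 T3.a=0
T0.a=2 T1.a=1 T3.a=1
T0.a=2 T1.a=2 T3.a=0
T0.a=2 T1.a=2 T3.a=1

outcome vector order: (T0.a,T1.a,T3.a)
|SC outcomes| = 10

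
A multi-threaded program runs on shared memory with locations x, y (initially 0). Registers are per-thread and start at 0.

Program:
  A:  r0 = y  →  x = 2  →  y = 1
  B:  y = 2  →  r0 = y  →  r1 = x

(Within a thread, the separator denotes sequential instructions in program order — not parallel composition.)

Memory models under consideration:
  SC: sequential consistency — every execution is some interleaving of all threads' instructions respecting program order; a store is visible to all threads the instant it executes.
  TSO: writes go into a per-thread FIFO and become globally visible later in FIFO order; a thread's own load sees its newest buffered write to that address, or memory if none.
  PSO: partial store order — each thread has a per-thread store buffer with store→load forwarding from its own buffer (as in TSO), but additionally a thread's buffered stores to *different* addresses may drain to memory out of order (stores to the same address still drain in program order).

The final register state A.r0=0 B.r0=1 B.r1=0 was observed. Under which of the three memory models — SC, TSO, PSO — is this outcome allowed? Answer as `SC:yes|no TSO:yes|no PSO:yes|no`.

SC:no TSO:no PSO:yes

outcome vector order: (A.r0,B.r0,B.r1)
SC (6): (0,1,2), (0,2,0), (0,2,2), (2,1,2), (2,2,0), (2,2,2)
TSO (6): (0,1,2), (0,2,0), (0,2,2), (2,1,2), (2,2,0), (2,2,2)
PSO (8): (0,1,0), (0,1,2), (0,2,0), (0,2,2), (2,1,0), (2,1,2), (2,2,0), (2,2,2)
target (0,1,0) ∈ {PSO}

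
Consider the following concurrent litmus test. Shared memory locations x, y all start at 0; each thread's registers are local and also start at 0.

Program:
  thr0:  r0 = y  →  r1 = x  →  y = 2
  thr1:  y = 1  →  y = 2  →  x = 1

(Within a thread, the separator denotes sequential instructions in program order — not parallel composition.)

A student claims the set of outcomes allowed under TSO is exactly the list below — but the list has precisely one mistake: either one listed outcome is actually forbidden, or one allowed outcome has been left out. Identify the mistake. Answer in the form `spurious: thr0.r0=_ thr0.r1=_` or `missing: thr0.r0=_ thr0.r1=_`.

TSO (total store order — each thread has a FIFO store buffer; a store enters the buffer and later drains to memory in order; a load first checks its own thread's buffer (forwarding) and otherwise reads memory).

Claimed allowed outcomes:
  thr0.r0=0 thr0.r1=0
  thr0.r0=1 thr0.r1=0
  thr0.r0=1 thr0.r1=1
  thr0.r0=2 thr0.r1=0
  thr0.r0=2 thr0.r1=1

missing: thr0.r0=0 thr0.r1=1

outcome vector order: (thr0.r0,thr0.r1)
TSO (6): <0 0> <0 1> <1 0> <1 1> <2 0> <2 1>
TSO∖claimed = {<0 1>}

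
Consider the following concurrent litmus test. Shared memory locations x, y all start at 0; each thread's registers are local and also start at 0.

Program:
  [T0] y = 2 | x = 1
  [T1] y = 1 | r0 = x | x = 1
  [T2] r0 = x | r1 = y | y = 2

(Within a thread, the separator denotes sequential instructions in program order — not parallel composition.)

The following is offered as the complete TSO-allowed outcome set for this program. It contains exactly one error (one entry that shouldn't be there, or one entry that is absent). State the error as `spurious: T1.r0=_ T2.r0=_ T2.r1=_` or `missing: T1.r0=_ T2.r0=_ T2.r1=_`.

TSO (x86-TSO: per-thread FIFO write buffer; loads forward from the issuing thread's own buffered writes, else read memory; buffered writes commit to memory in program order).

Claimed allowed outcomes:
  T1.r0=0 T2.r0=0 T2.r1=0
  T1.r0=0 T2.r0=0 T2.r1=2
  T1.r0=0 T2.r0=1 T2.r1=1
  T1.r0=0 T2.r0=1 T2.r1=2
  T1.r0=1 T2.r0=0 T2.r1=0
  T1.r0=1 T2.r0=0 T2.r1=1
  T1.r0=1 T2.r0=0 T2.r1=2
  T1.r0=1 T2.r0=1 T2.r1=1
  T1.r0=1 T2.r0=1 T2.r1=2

outcome vector order: (T1.r0,T2.r0,T2.r1)
TSO: 10 outcomes — {(0,0,0) (0,0,1) (0,0,2) (0,1,1) (0,1,2) (1,0,0) (1,0,1) (1,0,2) (1,1,1) (1,1,2)}
TSO∖claimed = {(0,0,1)}

missing: T1.r0=0 T2.r0=0 T2.r1=1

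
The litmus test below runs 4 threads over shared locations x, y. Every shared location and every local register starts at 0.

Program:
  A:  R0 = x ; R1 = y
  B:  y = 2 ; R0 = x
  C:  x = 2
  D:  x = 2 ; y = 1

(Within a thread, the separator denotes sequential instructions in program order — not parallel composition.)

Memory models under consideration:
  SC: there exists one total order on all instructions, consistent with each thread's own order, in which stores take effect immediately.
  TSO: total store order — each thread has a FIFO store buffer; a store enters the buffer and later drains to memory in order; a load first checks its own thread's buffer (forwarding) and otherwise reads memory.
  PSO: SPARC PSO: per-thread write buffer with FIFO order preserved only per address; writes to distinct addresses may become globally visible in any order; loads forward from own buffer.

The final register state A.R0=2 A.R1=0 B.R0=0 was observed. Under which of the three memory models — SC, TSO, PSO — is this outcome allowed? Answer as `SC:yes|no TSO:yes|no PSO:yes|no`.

outcome vector order: (A.R0,A.R1,B.R0)
under SC → <0 0 0>, <0 0 2>, <0 1 0>, <0 1 2>, <0 2 0>, <0 2 2>, <2 0 2>, <2 1 0>, <2 1 2>, <2 2 0>, <2 2 2>
under TSO → <0 0 0>, <0 0 2>, <0 1 0>, <0 1 2>, <0 2 0>, <0 2 2>, <2 0 0>, <2 0 2>, <2 1 0>, <2 1 2>, <2 2 0>, <2 2 2>
under PSO → <0 0 0>, <0 0 2>, <0 1 0>, <0 1 2>, <0 2 0>, <0 2 2>, <2 0 0>, <2 0 2>, <2 1 0>, <2 1 2>, <2 2 0>, <2 2 2>
target <2 0 0> ∈ {TSO,PSO}

SC:no TSO:yes PSO:yes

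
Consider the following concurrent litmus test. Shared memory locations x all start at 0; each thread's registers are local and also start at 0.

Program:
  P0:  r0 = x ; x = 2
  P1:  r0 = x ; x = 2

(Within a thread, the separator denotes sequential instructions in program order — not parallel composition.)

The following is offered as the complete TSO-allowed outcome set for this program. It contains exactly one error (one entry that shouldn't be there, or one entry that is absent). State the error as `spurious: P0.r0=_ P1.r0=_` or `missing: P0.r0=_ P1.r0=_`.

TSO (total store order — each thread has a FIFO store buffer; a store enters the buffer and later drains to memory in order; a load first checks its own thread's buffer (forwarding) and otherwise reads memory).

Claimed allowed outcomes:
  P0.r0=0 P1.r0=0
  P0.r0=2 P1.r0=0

missing: P0.r0=0 P1.r0=2

outcome vector order: (P0.r0,P1.r0)
TSO (3): (0,0), (0,2), (2,0)
TSO∖claimed = {(0,2)}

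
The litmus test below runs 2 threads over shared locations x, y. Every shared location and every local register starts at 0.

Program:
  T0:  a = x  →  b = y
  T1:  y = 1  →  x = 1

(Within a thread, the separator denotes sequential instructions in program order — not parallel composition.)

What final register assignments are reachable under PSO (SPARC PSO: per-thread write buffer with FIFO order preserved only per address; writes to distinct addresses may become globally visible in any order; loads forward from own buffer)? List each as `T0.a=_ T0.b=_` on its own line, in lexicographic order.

outcome vector order: (T0.a,T0.b)
|PSO outcomes| = 4

T0.a=0 T0.b=0
T0.a=0 T0.b=1
T0.a=1 T0.b=0
T0.a=1 T0.b=1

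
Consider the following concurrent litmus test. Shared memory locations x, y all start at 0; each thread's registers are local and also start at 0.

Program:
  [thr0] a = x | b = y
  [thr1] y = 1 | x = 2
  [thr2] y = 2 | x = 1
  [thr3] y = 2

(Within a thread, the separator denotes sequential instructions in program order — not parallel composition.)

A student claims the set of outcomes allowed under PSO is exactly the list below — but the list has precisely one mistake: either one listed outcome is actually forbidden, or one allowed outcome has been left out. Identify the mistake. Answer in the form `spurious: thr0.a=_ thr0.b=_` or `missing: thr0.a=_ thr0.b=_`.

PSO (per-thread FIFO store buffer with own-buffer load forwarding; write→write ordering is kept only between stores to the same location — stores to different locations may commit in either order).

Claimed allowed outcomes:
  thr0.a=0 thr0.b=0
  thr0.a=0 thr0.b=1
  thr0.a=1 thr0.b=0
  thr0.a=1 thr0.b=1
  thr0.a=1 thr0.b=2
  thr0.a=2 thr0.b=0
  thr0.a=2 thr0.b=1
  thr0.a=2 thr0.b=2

outcome vector order: (thr0.a,thr0.b)
[PSO] allowed = {<0 0>, <0 1>, <0 2>, <1 0>, <1 1>, <1 2>, <2 0>, <2 1>, <2 2>}
PSO∖claimed = {<0 2>}

missing: thr0.a=0 thr0.b=2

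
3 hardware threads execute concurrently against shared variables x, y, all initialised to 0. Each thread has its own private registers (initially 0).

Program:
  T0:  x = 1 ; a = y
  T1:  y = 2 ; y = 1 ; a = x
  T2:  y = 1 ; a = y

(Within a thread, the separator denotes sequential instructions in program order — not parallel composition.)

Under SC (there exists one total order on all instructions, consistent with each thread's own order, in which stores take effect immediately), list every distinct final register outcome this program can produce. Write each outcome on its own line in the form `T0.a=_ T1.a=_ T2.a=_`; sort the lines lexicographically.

outcome vector order: (T0.a,T1.a,T2.a)
|SC outcomes| = 8

T0.a=0 T1.a=1 T2.a=1
T0.a=0 T1.a=1 T2.a=2
T0.a=1 T1.a=0 T2.a=1
T0.a=1 T1.a=0 T2.a=2
T0.a=1 T1.a=1 T2.a=1
T0.a=1 T1.a=1 T2.a=2
T0.a=2 T1.a=1 T2.a=1
T0.a=2 T1.a=1 T2.a=2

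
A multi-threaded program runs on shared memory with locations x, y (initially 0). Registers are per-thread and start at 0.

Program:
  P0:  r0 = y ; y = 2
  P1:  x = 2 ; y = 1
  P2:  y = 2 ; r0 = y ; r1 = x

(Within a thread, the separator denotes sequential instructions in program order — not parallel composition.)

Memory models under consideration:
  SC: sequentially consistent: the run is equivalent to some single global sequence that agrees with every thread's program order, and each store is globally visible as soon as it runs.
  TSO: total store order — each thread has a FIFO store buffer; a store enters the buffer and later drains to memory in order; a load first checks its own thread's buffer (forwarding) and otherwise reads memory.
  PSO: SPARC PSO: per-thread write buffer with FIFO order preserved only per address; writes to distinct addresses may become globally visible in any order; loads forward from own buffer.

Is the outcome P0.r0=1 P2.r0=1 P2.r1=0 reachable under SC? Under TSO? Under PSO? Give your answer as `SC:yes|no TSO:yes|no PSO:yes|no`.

outcome vector order: (P0.r0,P2.r0,P2.r1)
under SC → (0,1,2) (0,2,0) (0,2,2) (1,1,2) (1,2,0) (1,2,2) (2,1,2) (2,2,0) (2,2,2)
under TSO → (0,1,2) (0,2,0) (0,2,2) (1,1,2) (1,2,0) (1,2,2) (2,1,2) (2,2,0) (2,2,2)
under PSO → (0,1,0) (0,1,2) (0,2,0) (0,2,2) (1,1,0) (1,1,2) (1,2,0) (1,2,2) (2,1,0) (2,1,2) (2,2,0) (2,2,2)
target (1,1,0) ∈ {PSO}

SC:no TSO:no PSO:yes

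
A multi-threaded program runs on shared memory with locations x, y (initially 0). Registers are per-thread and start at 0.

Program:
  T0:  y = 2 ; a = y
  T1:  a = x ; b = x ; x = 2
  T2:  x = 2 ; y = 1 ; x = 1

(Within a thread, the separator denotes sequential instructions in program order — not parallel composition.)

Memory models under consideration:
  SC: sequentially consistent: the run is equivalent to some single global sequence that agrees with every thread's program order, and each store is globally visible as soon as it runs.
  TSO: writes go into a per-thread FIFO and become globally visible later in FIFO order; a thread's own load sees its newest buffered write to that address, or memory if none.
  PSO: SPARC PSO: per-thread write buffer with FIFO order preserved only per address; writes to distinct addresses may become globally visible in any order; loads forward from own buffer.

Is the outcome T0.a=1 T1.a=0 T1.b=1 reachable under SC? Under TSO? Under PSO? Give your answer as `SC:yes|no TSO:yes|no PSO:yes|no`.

SC:yes TSO:yes PSO:yes

outcome vector order: (T0.a,T1.a,T1.b)
[SC] allowed = {100 101 102 111 121 122 200 201 202 211 221 222}
[TSO] allowed = {100 101 102 111 121 122 200 201 202 211 221 222}
[PSO] allowed = {100 101 102 111 121 122 200 201 202 211 221 222}
target 101 ∈ {SC,TSO,PSO}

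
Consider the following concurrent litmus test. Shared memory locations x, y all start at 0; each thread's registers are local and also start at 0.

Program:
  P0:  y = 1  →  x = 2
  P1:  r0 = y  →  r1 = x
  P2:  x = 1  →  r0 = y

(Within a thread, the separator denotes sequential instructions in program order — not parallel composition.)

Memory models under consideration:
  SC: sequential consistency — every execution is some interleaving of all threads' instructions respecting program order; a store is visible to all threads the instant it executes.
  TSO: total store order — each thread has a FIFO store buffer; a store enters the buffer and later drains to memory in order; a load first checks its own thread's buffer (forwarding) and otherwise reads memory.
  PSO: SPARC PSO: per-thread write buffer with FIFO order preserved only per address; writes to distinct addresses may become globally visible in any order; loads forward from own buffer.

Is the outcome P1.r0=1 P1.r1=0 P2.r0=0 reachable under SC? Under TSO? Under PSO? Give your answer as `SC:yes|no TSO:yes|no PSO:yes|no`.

SC:no TSO:yes PSO:yes

outcome vector order: (P1.r0,P1.r1,P2.r0)
SC (11): 000; 001; 010; 011; 020; 021; 101; 110; 111; 120; 121
TSO (12): 000; 001; 010; 011; 020; 021; 100; 101; 110; 111; 120; 121
PSO (12): 000; 001; 010; 011; 020; 021; 100; 101; 110; 111; 120; 121
target 100 ∈ {TSO,PSO}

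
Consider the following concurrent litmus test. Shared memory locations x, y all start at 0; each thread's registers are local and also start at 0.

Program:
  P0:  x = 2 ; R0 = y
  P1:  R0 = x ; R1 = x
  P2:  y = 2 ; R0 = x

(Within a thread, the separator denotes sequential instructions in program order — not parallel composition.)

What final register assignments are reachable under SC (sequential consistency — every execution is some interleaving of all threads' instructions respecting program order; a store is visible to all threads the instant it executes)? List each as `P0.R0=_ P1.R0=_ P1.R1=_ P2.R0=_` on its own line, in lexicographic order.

outcome vector order: (P0.R0,P1.R0,P1.R1,P2.R0)
|SC outcomes| = 9

P0.R0=0 P1.R0=0 P1.R1=0 P2.R0=2
P0.R0=0 P1.R0=0 P1.R1=2 P2.R0=2
P0.R0=0 P1.R0=2 P1.R1=2 P2.R0=2
P0.R0=2 P1.R0=0 P1.R1=0 P2.R0=0
P0.R0=2 P1.R0=0 P1.R1=0 P2.R0=2
P0.R0=2 P1.R0=0 P1.R1=2 P2.R0=0
P0.R0=2 P1.R0=0 P1.R1=2 P2.R0=2
P0.R0=2 P1.R0=2 P1.R1=2 P2.R0=0
P0.R0=2 P1.R0=2 P1.R1=2 P2.R0=2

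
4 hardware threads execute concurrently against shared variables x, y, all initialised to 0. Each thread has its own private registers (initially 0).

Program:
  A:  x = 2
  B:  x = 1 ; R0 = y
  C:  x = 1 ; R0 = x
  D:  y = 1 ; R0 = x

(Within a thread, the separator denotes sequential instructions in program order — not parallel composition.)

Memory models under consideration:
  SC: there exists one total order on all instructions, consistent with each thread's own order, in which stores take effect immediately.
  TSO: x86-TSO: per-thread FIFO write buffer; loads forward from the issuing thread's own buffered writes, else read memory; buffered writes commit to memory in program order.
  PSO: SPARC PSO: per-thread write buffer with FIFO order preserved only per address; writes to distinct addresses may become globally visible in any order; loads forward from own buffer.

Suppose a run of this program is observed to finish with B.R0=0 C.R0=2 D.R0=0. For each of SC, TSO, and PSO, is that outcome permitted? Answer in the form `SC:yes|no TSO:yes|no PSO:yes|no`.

outcome vector order: (B.R0,C.R0,D.R0)
[SC] allowed = {011, 012, 021, 022, 110, 111, 112, 120, 121, 122}
[TSO] allowed = {010, 011, 012, 020, 021, 022, 110, 111, 112, 120, 121, 122}
[PSO] allowed = {010, 011, 012, 020, 021, 022, 110, 111, 112, 120, 121, 122}
target 020 ∈ {TSO,PSO}

SC:no TSO:yes PSO:yes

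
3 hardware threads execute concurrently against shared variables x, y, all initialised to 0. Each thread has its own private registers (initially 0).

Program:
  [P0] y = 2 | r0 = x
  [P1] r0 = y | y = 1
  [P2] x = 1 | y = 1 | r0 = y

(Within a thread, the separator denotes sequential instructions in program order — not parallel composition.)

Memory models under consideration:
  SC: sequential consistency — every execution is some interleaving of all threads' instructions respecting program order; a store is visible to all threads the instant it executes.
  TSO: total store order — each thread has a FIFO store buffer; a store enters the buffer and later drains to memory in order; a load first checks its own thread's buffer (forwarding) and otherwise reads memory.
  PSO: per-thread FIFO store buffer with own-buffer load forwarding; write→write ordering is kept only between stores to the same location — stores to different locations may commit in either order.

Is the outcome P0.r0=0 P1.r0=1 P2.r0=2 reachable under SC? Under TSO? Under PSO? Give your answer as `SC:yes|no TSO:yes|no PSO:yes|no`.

SC:no TSO:yes PSO:yes

outcome vector order: (P0.r0,P1.r0,P2.r0)
SC: 9 outcomes — {001, 011, 021, 101, 102, 111, 112, 121, 122}
TSO: 12 outcomes — {001, 002, 011, 012, 021, 022, 101, 102, 111, 112, 121, 122}
PSO: 12 outcomes — {001, 002, 011, 012, 021, 022, 101, 102, 111, 112, 121, 122}
target 012 ∈ {TSO,PSO}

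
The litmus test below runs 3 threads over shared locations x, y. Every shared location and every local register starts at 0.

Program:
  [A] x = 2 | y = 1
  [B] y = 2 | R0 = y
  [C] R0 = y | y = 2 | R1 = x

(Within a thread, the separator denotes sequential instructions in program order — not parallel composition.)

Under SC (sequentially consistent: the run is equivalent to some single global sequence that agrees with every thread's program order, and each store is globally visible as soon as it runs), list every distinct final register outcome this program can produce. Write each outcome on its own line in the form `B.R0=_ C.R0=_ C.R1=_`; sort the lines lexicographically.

outcome vector order: (B.R0,C.R0,C.R1)
|SC outcomes| = 10

B.R0=1 C.R0=0 C.R1=0
B.R0=1 C.R0=0 C.R1=2
B.R0=1 C.R0=1 C.R1=2
B.R0=1 C.R0=2 C.R1=0
B.R0=1 C.R0=2 C.R1=2
B.R0=2 C.R0=0 C.R1=0
B.R0=2 C.R0=0 C.R1=2
B.R0=2 C.R0=1 C.R1=2
B.R0=2 C.R0=2 C.R1=0
B.R0=2 C.R0=2 C.R1=2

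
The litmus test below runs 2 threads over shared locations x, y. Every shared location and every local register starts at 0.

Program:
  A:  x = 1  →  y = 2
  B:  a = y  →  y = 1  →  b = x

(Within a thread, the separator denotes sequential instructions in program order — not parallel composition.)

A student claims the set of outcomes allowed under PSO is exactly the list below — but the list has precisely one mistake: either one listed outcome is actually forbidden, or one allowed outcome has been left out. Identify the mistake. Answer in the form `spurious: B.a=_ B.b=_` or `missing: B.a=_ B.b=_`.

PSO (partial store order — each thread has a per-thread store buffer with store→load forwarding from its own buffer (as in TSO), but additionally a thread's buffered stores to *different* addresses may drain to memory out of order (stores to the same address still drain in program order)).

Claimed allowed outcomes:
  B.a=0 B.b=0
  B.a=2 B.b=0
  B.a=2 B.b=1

missing: B.a=0 B.b=1

outcome vector order: (B.a,B.b)
[PSO] allowed = {00; 01; 20; 21}
PSO∖claimed = {01}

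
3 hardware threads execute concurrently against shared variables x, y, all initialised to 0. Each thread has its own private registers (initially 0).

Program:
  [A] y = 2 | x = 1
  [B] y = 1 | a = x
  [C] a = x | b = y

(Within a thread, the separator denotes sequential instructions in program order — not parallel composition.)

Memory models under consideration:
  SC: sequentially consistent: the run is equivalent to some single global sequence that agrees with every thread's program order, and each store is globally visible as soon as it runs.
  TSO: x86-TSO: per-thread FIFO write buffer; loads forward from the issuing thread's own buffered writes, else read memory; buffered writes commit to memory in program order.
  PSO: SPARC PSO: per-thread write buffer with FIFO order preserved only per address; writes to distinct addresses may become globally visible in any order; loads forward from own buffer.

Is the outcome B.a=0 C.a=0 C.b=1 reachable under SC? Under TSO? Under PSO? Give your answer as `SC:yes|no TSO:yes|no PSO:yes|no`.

SC:yes TSO:yes PSO:yes

outcome vector order: (B.a,C.a,C.b)
under SC → 0/0/0; 0/0/1; 0/0/2; 0/1/1; 0/1/2; 1/0/0; 1/0/1; 1/0/2; 1/1/1; 1/1/2
under TSO → 0/0/0; 0/0/1; 0/0/2; 0/1/1; 0/1/2; 1/0/0; 1/0/1; 1/0/2; 1/1/1; 1/1/2
under PSO → 0/0/0; 0/0/1; 0/0/2; 0/1/0; 0/1/1; 0/1/2; 1/0/0; 1/0/1; 1/0/2; 1/1/0; 1/1/1; 1/1/2
target 0/0/1 ∈ {SC,TSO,PSO}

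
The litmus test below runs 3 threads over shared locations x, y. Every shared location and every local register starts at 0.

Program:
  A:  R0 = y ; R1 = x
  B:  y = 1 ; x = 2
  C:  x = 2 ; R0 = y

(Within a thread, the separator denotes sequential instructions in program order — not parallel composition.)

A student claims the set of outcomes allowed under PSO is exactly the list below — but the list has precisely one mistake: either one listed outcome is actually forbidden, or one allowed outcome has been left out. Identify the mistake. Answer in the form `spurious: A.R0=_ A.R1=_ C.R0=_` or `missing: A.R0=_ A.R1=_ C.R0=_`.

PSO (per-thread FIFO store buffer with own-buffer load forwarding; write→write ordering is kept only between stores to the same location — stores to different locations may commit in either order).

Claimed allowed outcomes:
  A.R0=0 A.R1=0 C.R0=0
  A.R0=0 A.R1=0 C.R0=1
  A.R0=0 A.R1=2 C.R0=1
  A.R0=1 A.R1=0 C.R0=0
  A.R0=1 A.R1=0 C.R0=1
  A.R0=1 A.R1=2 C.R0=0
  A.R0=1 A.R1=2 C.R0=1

missing: A.R0=0 A.R1=2 C.R0=0

outcome vector order: (A.R0,A.R1,C.R0)
under PSO → (0,0,0); (0,0,1); (0,2,0); (0,2,1); (1,0,0); (1,0,1); (1,2,0); (1,2,1)
PSO∖claimed = {(0,2,0)}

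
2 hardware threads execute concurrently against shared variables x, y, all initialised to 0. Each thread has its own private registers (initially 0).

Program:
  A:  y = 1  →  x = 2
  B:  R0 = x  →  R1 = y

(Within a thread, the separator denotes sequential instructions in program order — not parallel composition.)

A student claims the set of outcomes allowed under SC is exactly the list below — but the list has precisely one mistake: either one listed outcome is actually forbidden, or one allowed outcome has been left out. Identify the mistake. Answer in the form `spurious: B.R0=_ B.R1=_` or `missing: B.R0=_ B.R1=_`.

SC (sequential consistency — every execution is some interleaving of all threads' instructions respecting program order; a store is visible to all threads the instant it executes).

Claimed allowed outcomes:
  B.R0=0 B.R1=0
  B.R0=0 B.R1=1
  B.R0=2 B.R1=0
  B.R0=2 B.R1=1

spurious: B.R0=2 B.R1=0

outcome vector order: (B.R0,B.R1)
under SC → 00 01 21
claimed∖SC = {20}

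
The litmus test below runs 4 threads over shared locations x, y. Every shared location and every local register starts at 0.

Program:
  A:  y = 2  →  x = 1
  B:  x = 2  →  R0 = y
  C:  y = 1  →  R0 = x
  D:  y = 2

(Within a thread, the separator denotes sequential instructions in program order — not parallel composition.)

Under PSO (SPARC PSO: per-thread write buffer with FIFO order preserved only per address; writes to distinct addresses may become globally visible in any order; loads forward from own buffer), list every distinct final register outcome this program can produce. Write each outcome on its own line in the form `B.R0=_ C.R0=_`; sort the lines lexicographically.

outcome vector order: (B.R0,C.R0)
|PSO outcomes| = 9

B.R0=0 C.R0=0
B.R0=0 C.R0=1
B.R0=0 C.R0=2
B.R0=1 C.R0=0
B.R0=1 C.R0=1
B.R0=1 C.R0=2
B.R0=2 C.R0=0
B.R0=2 C.R0=1
B.R0=2 C.R0=2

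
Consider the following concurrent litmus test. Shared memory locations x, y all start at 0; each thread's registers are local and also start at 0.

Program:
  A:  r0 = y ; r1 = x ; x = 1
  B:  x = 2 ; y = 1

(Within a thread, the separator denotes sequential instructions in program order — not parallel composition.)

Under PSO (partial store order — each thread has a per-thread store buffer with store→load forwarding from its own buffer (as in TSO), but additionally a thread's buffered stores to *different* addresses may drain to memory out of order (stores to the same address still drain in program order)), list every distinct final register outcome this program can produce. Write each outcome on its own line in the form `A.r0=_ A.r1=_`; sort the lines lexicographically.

outcome vector order: (A.r0,A.r1)
|PSO outcomes| = 4

A.r0=0 A.r1=0
A.r0=0 A.r1=2
A.r0=1 A.r1=0
A.r0=1 A.r1=2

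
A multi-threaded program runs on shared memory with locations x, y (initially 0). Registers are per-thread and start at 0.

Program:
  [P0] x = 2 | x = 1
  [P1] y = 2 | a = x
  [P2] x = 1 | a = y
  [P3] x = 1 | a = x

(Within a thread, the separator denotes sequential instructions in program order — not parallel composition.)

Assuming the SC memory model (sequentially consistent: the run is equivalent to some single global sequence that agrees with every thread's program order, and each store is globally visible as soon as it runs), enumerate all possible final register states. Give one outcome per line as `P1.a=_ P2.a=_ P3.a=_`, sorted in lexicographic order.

outcome vector order: (P1.a,P2.a,P3.a)
|SC outcomes| = 10

P1.a=0 P2.a=2 P3.a=1
P1.a=0 P2.a=2 P3.a=2
P1.a=1 P2.a=0 P3.a=1
P1.a=1 P2.a=0 P3.a=2
P1.a=1 P2.a=2 P3.a=1
P1.a=1 P2.a=2 P3.a=2
P1.a=2 P2.a=0 P3.a=1
P1.a=2 P2.a=0 P3.a=2
P1.a=2 P2.a=2 P3.a=1
P1.a=2 P2.a=2 P3.a=2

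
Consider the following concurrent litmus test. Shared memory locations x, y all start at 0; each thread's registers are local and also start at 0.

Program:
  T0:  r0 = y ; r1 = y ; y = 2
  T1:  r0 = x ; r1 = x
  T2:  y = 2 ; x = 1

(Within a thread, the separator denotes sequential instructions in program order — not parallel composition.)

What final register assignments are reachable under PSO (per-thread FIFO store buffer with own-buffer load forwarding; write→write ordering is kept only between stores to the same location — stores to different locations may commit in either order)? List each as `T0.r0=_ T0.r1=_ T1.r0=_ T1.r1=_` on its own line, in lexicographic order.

outcome vector order: (T0.r0,T0.r1,T1.r0,T1.r1)
|PSO outcomes| = 9

T0.r0=0 T0.r1=0 T1.r0=0 T1.r1=0
T0.r0=0 T0.r1=0 T1.r0=0 T1.r1=1
T0.r0=0 T0.r1=0 T1.r0=1 T1.r1=1
T0.r0=0 T0.r1=2 T1.r0=0 T1.r1=0
T0.r0=0 T0.r1=2 T1.r0=0 T1.r1=1
T0.r0=0 T0.r1=2 T1.r0=1 T1.r1=1
T0.r0=2 T0.r1=2 T1.r0=0 T1.r1=0
T0.r0=2 T0.r1=2 T1.r0=0 T1.r1=1
T0.r0=2 T0.r1=2 T1.r0=1 T1.r1=1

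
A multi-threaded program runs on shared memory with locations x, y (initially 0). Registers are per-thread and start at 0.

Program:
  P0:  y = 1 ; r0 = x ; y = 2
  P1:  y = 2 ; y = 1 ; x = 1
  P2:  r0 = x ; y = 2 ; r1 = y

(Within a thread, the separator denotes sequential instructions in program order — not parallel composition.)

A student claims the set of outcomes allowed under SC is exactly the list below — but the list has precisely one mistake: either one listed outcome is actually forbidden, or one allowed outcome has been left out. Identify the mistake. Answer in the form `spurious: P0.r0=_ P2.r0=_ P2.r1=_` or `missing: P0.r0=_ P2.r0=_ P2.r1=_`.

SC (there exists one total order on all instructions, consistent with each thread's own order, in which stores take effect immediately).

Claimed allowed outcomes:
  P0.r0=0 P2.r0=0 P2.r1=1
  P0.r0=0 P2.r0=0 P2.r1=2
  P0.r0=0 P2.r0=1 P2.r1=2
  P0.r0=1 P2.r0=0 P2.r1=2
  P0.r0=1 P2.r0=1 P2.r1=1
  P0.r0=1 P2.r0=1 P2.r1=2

outcome vector order: (P0.r0,P2.r0,P2.r1)
SC: 7 outcomes — {001; 002; 012; 101; 102; 111; 112}
SC∖claimed = {101}

missing: P0.r0=1 P2.r0=0 P2.r1=1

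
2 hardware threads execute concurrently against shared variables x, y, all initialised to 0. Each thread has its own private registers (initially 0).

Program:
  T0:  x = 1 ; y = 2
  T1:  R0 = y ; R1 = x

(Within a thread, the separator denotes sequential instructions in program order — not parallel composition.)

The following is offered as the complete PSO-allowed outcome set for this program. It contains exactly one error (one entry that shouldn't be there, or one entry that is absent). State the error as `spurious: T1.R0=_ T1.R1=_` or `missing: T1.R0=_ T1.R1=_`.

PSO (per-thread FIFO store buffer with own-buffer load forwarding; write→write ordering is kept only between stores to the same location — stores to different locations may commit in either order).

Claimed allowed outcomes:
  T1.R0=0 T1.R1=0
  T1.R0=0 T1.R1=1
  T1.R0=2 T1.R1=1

missing: T1.R0=2 T1.R1=0

outcome vector order: (T1.R0,T1.R1)
PSO: 4 outcomes — {<0 0>; <0 1>; <2 0>; <2 1>}
PSO∖claimed = {<2 0>}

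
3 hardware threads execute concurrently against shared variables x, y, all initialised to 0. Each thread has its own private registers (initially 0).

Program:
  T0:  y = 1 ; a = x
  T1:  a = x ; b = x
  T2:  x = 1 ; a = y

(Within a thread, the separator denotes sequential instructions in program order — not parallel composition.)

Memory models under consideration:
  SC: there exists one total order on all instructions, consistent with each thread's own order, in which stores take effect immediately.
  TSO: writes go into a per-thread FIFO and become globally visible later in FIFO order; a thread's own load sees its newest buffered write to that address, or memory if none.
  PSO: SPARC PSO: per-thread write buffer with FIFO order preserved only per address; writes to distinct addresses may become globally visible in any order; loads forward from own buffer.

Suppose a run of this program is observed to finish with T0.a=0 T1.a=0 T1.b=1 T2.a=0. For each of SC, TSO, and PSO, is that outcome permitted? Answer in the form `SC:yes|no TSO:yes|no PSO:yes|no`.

SC:no TSO:yes PSO:yes

outcome vector order: (T0.a,T1.a,T1.b,T2.a)
[SC] allowed = {(0,0,0,1), (0,0,1,1), (0,1,1,1), (1,0,0,0), (1,0,0,1), (1,0,1,0), (1,0,1,1), (1,1,1,0), (1,1,1,1)}
[TSO] allowed = {(0,0,0,0), (0,0,0,1), (0,0,1,0), (0,0,1,1), (0,1,1,0), (0,1,1,1), (1,0,0,0), (1,0,0,1), (1,0,1,0), (1,0,1,1), (1,1,1,0), (1,1,1,1)}
[PSO] allowed = {(0,0,0,0), (0,0,0,1), (0,0,1,0), (0,0,1,1), (0,1,1,0), (0,1,1,1), (1,0,0,0), (1,0,0,1), (1,0,1,0), (1,0,1,1), (1,1,1,0), (1,1,1,1)}
target (0,0,1,0) ∈ {TSO,PSO}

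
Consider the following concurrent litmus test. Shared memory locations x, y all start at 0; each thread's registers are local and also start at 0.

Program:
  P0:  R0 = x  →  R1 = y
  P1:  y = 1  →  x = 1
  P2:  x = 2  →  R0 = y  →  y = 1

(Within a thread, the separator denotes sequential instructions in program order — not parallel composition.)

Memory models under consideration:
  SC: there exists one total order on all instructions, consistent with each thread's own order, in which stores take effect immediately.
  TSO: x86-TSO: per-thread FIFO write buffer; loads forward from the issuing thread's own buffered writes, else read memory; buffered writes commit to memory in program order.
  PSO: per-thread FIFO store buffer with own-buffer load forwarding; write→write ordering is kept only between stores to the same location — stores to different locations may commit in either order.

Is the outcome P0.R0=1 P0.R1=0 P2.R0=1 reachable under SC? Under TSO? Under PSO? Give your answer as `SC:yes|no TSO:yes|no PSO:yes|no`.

SC:no TSO:no PSO:yes

outcome vector order: (P0.R0,P0.R1,P2.R0)
under SC → 0/0/0, 0/0/1, 0/1/0, 0/1/1, 1/1/0, 1/1/1, 2/0/0, 2/0/1, 2/1/0, 2/1/1
under TSO → 0/0/0, 0/0/1, 0/1/0, 0/1/1, 1/1/0, 1/1/1, 2/0/0, 2/0/1, 2/1/0, 2/1/1
under PSO → 0/0/0, 0/0/1, 0/1/0, 0/1/1, 1/0/0, 1/0/1, 1/1/0, 1/1/1, 2/0/0, 2/0/1, 2/1/0, 2/1/1
target 1/0/1 ∈ {PSO}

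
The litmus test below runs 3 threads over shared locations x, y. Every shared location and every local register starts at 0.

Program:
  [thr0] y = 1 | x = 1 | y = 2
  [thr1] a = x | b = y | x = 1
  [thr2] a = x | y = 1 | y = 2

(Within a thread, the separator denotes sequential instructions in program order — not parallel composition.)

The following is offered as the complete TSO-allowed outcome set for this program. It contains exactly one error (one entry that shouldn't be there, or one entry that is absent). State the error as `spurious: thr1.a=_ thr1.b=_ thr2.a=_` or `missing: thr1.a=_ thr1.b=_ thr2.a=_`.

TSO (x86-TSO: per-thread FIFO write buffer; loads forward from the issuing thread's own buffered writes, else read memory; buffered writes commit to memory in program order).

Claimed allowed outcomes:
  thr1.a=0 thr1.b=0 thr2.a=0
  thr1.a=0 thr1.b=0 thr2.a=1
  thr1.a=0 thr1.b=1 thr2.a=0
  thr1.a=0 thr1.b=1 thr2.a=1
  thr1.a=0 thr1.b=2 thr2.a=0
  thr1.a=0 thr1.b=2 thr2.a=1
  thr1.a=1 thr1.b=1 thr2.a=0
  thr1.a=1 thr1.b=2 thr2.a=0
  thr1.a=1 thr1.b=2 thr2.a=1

outcome vector order: (thr1.a,thr1.b,thr2.a)
TSO: 10 outcomes — {000 001 010 011 020 021 110 111 120 121}
TSO∖claimed = {111}

missing: thr1.a=1 thr1.b=1 thr2.a=1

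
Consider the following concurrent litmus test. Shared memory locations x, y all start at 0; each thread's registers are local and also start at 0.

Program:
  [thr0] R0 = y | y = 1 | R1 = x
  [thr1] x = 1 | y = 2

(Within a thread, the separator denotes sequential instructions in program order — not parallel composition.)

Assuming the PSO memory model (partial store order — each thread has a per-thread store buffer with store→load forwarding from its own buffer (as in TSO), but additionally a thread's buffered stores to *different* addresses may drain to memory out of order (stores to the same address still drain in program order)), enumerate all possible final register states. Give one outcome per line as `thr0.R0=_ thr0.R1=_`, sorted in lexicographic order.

outcome vector order: (thr0.R0,thr0.R1)
|PSO outcomes| = 4

thr0.R0=0 thr0.R1=0
thr0.R0=0 thr0.R1=1
thr0.R0=2 thr0.R1=0
thr0.R0=2 thr0.R1=1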